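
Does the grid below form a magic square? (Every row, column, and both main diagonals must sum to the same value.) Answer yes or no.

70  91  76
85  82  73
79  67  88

Row 1: 70 + 91 + 76 = 237.
Row 2: 85 + 82 + 73 = 240.
Row 3: 79 + 67 + 88 = 234.
Column 1: 70 + 85 + 79 = 234.
Column 2: 91 + 82 + 67 = 240.
Column 3: 76 + 73 + 88 = 237.
Main diagonal: 70 + 82 + 88 = 240.
Anti-diagonal: 76 + 82 + 79 = 237.

No — row 3 sums to 234 but row 1 sums to 237.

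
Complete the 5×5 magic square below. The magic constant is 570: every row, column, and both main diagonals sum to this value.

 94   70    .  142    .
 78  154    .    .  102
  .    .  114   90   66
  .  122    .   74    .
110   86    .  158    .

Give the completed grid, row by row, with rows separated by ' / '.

From column 2, 570 − (70 + 154 + 122 + 86) gives (3,2) = 138.
Column 4: 142 + 90 + 74 + 158 + ? = 570, so (2,4) = 106.
Main diagonal needs 570; the known cells sum to 436, so (5,5) = 134.
Anti-diagonal needs 570; the known cells sum to 452, so (1,5) = 118.
The remaining cell in row 1 is (1,3) = 570 − 424 = 146.
Row 2 needs 570; the known cells sum to 440, so (2,3) = 130.
Row 3: 138 + 114 + 90 + 66 + ? = 570, so (3,1) = 162.
Row 5: 110 + 86 + 158 + 134 + ? = 570, so (5,3) = 82.
Column 1 must total 570; the given cells sum to 444, so (4,1) = 126.
Column 3 must total 570; the given cells sum to 472, so (4,3) = 98.
From column 5, 570 − (118 + 102 + 66 + 134) gives (4,5) = 150.

94 70 146 142 118 / 78 154 130 106 102 / 162 138 114 90 66 / 126 122 98 74 150 / 110 86 82 158 134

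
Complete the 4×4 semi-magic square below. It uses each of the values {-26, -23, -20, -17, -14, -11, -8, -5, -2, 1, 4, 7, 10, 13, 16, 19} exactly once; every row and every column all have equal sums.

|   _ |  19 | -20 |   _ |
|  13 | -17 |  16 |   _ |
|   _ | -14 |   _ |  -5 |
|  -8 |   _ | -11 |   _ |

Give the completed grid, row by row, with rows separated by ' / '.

-23 19 -20 10 / 13 -17 16 -26 / 4 -14 1 -5 / -8 -2 -11 7

The 16 entries sum to -56, so each line sums to -56/4 = -14.
Row 2 needs -14; the known cells sum to 12, so (2,4) = -26.
Column 2: 19 + (-17) + (-14) + ? = -14, so (4,2) = -2.
From column 3, -14 − (-20 + 16 + (-11)) gives (3,3) = 1.
Using row 3: -14 + 1 + (-5) + ? → (3,1) = -14 − (-18) = 4.
Row 4 must total -14; the given cells sum to -21, so (4,4) = 7.
Using column 1: 13 + 4 + (-8) + ? → (1,1) = -14 − 9 = -23.
Column 4 must total -14; the given cells sum to -24, so (1,4) = 10.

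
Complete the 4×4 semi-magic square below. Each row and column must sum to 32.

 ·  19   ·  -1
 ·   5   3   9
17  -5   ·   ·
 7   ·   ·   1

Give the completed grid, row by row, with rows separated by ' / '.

From row 2, 32 − (5 + 3 + 9) gives (2,1) = 15.
Using column 1: 15 + 17 + 7 + ? → (1,1) = 32 − 39 = -7.
Column 2 needs 32; the known cells sum to 19, so (4,2) = 13.
Column 4 must total 32; the given cells sum to 9, so (3,4) = 23.
Row 1 must total 32; the given cells sum to 11, so (1,3) = 21.
Row 3: 17 + (-5) + 23 + ? = 32, so (3,3) = -3.
Row 4: 7 + 13 + 1 + ? = 32, so (4,3) = 11.

-7 19 21 -1 / 15 5 3 9 / 17 -5 -3 23 / 7 13 11 1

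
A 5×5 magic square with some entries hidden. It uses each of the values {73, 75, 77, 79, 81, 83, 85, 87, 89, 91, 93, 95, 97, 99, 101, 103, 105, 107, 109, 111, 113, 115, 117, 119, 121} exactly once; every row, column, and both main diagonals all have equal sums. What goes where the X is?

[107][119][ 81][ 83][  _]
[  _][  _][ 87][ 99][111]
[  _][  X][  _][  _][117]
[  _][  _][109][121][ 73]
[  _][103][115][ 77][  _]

91

The 25 entries sum to 2425, so each line sums to 2425/5 = 485.
From row 1, 485 − (107 + 119 + 81 + 83) gives (1,5) = 95.
Column 3 must total 485; the given cells sum to 392, so (3,3) = 93.
Column 4: 83 + 99 + 121 + 77 + ? = 485, so (3,4) = 105.
From column 5, 485 − (95 + 111 + 117 + 73) gives (5,5) = 89.
Main diagonal needs 485; the known cells sum to 410, so (2,2) = 75.
The remaining cell in row 2 is (2,1) = 485 − 372 = 113.
Row 5 needs 485; the known cells sum to 384, so (5,1) = 101.
Anti-diagonal must total 485; the given cells sum to 388, so (4,2) = 97.
Using row 4: 97 + 109 + 121 + 73 + ? → (4,1) = 485 − 400 = 85.
Column 1 must total 485; the given cells sum to 406, so (3,1) = 79.
Column 2: 119 + 75 + 97 + 103 + ? = 485, so (3,2) = 91.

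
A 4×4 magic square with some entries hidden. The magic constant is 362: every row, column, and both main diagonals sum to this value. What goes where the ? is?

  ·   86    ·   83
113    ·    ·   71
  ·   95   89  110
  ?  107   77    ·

80

The remaining cell in row 3 is (3,1) = 362 − 294 = 68.
Using column 2: 86 + 95 + 107 + ? → (2,2) = 362 − 288 = 74.
The remaining cell in column 4 is (4,4) = 362 − 264 = 98.
Using main diagonal: 74 + 89 + 98 + ? → (1,1) = 362 − 261 = 101.
Row 1: 101 + 86 + 83 + ? = 362, so (1,3) = 92.
Row 2: 113 + 74 + 71 + ? = 362, so (2,3) = 104.
Row 4: 107 + 77 + 98 + ? = 362, so (4,1) = 80.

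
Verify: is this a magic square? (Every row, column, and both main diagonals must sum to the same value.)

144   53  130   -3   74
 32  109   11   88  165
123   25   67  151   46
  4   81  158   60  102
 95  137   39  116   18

No — column 5 sums to 405 but main diagonal sums to 398.

Row 1: 144 + 53 + 130 + (-3) + 74 = 398.
Row 2: 32 + 109 + 11 + 88 + 165 = 405.
Row 3: 123 + 25 + 67 + 151 + 46 = 412.
Row 4: 4 + 81 + 158 + 60 + 102 = 405.
Row 5: 95 + 137 + 39 + 116 + 18 = 405.
Column 1: 144 + 32 + 123 + 4 + 95 = 398.
Column 2: 53 + 109 + 25 + 81 + 137 = 405.
Column 3: 130 + 11 + 67 + 158 + 39 = 405.
Column 4: -3 + 88 + 151 + 60 + 116 = 412.
Column 5: 74 + 165 + 46 + 102 + 18 = 405.
Main diagonal: 144 + 109 + 67 + 60 + 18 = 398.
Anti-diagonal: 74 + 88 + 67 + 81 + 95 = 405.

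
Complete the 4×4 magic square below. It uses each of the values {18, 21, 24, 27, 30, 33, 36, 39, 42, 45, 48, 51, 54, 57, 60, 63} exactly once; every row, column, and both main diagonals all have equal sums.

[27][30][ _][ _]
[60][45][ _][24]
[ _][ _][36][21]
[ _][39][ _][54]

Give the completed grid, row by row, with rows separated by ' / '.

27 30 42 63 / 60 45 33 24 / 57 48 36 21 / 18 39 51 54

The 16 entries sum to 648, so each line sums to 648/4 = 162.
Row 2 needs 162; the known cells sum to 129, so (2,3) = 33.
Column 2: 30 + 45 + 39 + ? = 162, so (3,2) = 48.
The remaining cell in column 4 is (1,4) = 162 − 99 = 63.
Anti-diagonal must total 162; the given cells sum to 144, so (4,1) = 18.
The remaining cell in row 1 is (1,3) = 162 − 120 = 42.
Row 3 needs 162; the known cells sum to 105, so (3,1) = 57.
Row 4 needs 162; the known cells sum to 111, so (4,3) = 51.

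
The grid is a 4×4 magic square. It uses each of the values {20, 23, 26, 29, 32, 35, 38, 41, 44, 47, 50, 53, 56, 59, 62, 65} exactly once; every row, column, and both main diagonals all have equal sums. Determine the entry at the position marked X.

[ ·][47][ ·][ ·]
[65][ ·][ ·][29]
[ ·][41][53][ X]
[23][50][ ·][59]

The 16 entries sum to 680, so each line sums to 680/4 = 170.
Row 4 must total 170; the given cells sum to 132, so (4,3) = 38.
Using column 2: 47 + 41 + 50 + ? → (2,2) = 170 − 138 = 32.
Using main diagonal: 32 + 53 + 59 + ? → (1,1) = 170 − 144 = 26.
Row 2 must total 170; the given cells sum to 126, so (2,3) = 44.
From column 1, 170 − (26 + 65 + 23) gives (3,1) = 56.
Column 3 needs 170; the known cells sum to 135, so (1,3) = 35.
Anti-diagonal needs 170; the known cells sum to 108, so (1,4) = 62.
From row 3, 170 − (56 + 41 + 53) gives (3,4) = 20.

20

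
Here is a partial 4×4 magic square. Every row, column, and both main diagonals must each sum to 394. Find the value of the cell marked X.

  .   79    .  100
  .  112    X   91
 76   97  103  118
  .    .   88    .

From column 2, 394 − (79 + 112 + 97) gives (4,2) = 106.
Using column 4: 100 + 91 + 118 + ? → (4,4) = 394 − 309 = 85.
From main diagonal, 394 − (112 + 103 + 85) gives (1,1) = 94.
Row 1 needs 394; the known cells sum to 273, so (1,3) = 121.
The remaining cell in row 4 is (4,1) = 394 − 279 = 115.
Column 1 needs 394; the known cells sum to 285, so (2,1) = 109.
Column 3 needs 394; the known cells sum to 312, so (2,3) = 82.

82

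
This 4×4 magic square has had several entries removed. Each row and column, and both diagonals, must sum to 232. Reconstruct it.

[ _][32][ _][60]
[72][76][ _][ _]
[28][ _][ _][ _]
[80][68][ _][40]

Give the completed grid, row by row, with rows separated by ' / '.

52 32 88 60 / 72 76 36 48 / 28 56 64 84 / 80 68 44 40

Row 4 must total 232; the given cells sum to 188, so (4,3) = 44.
Using column 1: 72 + 28 + 80 + ? → (1,1) = 232 − 180 = 52.
Column 2 needs 232; the known cells sum to 176, so (3,2) = 56.
Main diagonal needs 232; the known cells sum to 168, so (3,3) = 64.
Anti-diagonal needs 232; the known cells sum to 196, so (2,3) = 36.
Row 1 needs 232; the known cells sum to 144, so (1,3) = 88.
The remaining cell in row 2 is (2,4) = 232 − 184 = 48.
From row 3, 232 − (28 + 56 + 64) gives (3,4) = 84.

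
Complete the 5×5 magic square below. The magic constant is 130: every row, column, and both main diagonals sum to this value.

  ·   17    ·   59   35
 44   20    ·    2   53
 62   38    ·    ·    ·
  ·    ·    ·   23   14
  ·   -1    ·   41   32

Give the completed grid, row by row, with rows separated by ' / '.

26 17 -7 59 35 / 44 20 11 2 53 / 62 38 29 5 -4 / -10 56 47 23 14 / 8 -1 50 41 32

The remaining cell in row 2 is (2,3) = 130 − 119 = 11.
Using column 2: 17 + 20 + 38 + (-1) + ? → (4,2) = 130 − 74 = 56.
Column 4: 59 + 2 + 23 + 41 + ? = 130, so (3,4) = 5.
The remaining cell in column 5 is (3,5) = 130 − 134 = -4.
The remaining cell in row 3 is (3,3) = 130 − 101 = 29.
Using main diagonal: 20 + 29 + 23 + 32 + ? → (1,1) = 130 − 104 = 26.
Anti-diagonal needs 130; the known cells sum to 122, so (5,1) = 8.
Row 1: 26 + 17 + 59 + 35 + ? = 130, so (1,3) = -7.
Row 5 must total 130; the given cells sum to 80, so (5,3) = 50.
From column 1, 130 − (26 + 44 + 62 + 8) gives (4,1) = -10.
The remaining cell in column 3 is (4,3) = 130 − 83 = 47.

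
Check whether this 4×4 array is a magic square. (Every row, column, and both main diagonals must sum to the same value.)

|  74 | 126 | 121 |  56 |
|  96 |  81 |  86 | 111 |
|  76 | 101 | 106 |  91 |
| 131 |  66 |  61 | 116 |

No — main diagonal sums to 377 but row 2 sums to 374.

Row 1: 74 + 126 + 121 + 56 = 377.
Row 2: 96 + 81 + 86 + 111 = 374.
Row 3: 76 + 101 + 106 + 91 = 374.
Row 4: 131 + 66 + 61 + 116 = 374.
Column 1: 74 + 96 + 76 + 131 = 377.
Column 2: 126 + 81 + 101 + 66 = 374.
Column 3: 121 + 86 + 106 + 61 = 374.
Column 4: 56 + 111 + 91 + 116 = 374.
Main diagonal: 74 + 81 + 106 + 116 = 377.
Anti-diagonal: 56 + 86 + 101 + 131 = 374.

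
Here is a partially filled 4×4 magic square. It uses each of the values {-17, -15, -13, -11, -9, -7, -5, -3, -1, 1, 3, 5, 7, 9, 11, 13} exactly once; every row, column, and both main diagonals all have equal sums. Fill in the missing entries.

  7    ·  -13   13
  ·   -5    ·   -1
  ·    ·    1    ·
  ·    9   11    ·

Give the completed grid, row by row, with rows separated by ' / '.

The 16 entries sum to -32, so each line sums to -32/4 = -8.
From row 1, -8 − (7 + (-13) + 13) gives (1,2) = -15.
Column 2: -15 + (-5) + 9 + ? = -8, so (3,2) = 3.
Column 3: -13 + 1 + 11 + ? = -8, so (2,3) = -7.
Main diagonal: 7 + (-5) + 1 + ? = -8, so (4,4) = -11.
Using anti-diagonal: 13 + (-7) + 3 + ? → (4,1) = -8 − 9 = -17.
Row 2: -5 + (-7) + (-1) + ? = -8, so (2,1) = 5.
The remaining cell in column 1 is (3,1) = -8 − (-5) = -3.
The remaining cell in column 4 is (3,4) = -8 − 1 = -9.

7 -15 -13 13 / 5 -5 -7 -1 / -3 3 1 -9 / -17 9 11 -11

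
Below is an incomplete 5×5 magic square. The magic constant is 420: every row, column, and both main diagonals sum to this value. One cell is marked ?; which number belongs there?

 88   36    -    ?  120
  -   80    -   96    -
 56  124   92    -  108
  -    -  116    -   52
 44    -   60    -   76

72

The remaining cell in row 3 is (3,4) = 420 − 380 = 40.
From column 5, 420 − (120 + 108 + 52 + 76) gives (2,5) = 64.
Using main diagonal: 88 + 80 + 92 + 76 + ? → (4,4) = 420 − 336 = 84.
From anti-diagonal, 420 − (120 + 96 + 92 + 44) gives (4,2) = 68.
Row 4 needs 420; the known cells sum to 320, so (4,1) = 100.
Column 1: 88 + 56 + 100 + 44 + ? = 420, so (2,1) = 132.
Column 2: 36 + 80 + 124 + 68 + ? = 420, so (5,2) = 112.
Row 2 must total 420; the given cells sum to 372, so (2,3) = 48.
The remaining cell in row 5 is (5,4) = 420 − 292 = 128.
From column 3, 420 − (48 + 92 + 116 + 60) gives (1,3) = 104.
The remaining cell in column 4 is (1,4) = 420 − 348 = 72.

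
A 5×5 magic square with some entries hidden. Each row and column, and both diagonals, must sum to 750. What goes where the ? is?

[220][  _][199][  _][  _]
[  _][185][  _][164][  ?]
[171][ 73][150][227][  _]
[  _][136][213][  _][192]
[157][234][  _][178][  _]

The remaining cell in row 3 is (3,5) = 750 − 621 = 129.
From column 2, 750 − (185 + 73 + 136 + 234) gives (1,2) = 122.
From anti-diagonal, 750 − (164 + 150 + 136 + 157) gives (1,5) = 143.
Row 1 needs 750; the known cells sum to 684, so (1,4) = 66.
From column 4, 750 − (66 + 164 + 227 + 178) gives (4,4) = 115.
Main diagonal: 220 + 185 + 150 + 115 + ? = 750, so (5,5) = 80.
Row 4 must total 750; the given cells sum to 656, so (4,1) = 94.
Using row 5: 157 + 234 + 178 + 80 + ? → (5,3) = 750 − 649 = 101.
From column 1, 750 − (220 + 171 + 94 + 157) gives (2,1) = 108.
From column 3, 750 − (199 + 150 + 213 + 101) gives (2,3) = 87.
Column 5: 143 + 129 + 192 + 80 + ? = 750, so (2,5) = 206.

206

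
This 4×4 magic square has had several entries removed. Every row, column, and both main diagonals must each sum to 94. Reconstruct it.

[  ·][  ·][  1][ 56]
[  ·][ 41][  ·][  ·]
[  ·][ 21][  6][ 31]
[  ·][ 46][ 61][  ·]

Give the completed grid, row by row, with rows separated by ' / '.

Using row 3: 21 + 6 + 31 + ? → (3,1) = 94 − 58 = 36.
From column 2, 94 − (41 + 21 + 46) gives (1,2) = -14.
Using column 3: 1 + 6 + 61 + ? → (2,3) = 94 − 68 = 26.
The remaining cell in anti-diagonal is (4,1) = 94 − 103 = -9.
The remaining cell in row 1 is (1,1) = 94 − 43 = 51.
Using row 4: -9 + 46 + 61 + ? → (4,4) = 94 − 98 = -4.
Column 1 needs 94; the known cells sum to 78, so (2,1) = 16.
The remaining cell in column 4 is (2,4) = 94 − 83 = 11.

51 -14 1 56 / 16 41 26 11 / 36 21 6 31 / -9 46 61 -4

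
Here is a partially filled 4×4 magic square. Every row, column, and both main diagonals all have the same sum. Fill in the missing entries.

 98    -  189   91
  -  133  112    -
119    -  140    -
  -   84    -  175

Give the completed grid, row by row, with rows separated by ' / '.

98 168 189 91 / 147 133 112 154 / 119 161 140 126 / 182 84 105 175

Main diagonal is already complete: 98 + 133 + 140 + 175 = 546, so that is the magic constant.
Row 1 needs 546; the known cells sum to 378, so (1,2) = 168.
From column 2, 546 − (168 + 133 + 84) gives (3,2) = 161.
Using column 3: 189 + 112 + 140 + ? → (4,3) = 546 − 441 = 105.
Using anti-diagonal: 91 + 112 + 161 + ? → (4,1) = 546 − 364 = 182.
The remaining cell in row 3 is (3,4) = 546 − 420 = 126.
Using column 1: 98 + 119 + 182 + ? → (2,1) = 546 − 399 = 147.
The remaining cell in column 4 is (2,4) = 546 − 392 = 154.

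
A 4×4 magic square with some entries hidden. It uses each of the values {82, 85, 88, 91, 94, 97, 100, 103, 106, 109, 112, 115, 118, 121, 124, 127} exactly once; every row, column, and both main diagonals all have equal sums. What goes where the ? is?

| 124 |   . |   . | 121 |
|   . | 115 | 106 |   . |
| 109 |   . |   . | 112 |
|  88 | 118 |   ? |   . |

The 16 entries sum to 1672, so each line sums to 1672/4 = 418.
Column 1: 124 + 109 + 88 + ? = 418, so (2,1) = 97.
Anti-diagonal needs 418; the known cells sum to 315, so (3,2) = 103.
Row 2 needs 418; the known cells sum to 318, so (2,4) = 100.
Row 3 needs 418; the known cells sum to 324, so (3,3) = 94.
Column 2: 115 + 103 + 118 + ? = 418, so (1,2) = 82.
Column 4: 121 + 100 + 112 + ? = 418, so (4,4) = 85.
Row 1 needs 418; the known cells sum to 327, so (1,3) = 91.
Row 4 needs 418; the known cells sum to 291, so (4,3) = 127.

127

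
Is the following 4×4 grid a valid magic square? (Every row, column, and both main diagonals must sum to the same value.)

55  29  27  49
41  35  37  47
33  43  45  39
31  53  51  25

Yes

Row 1: 55 + 29 + 27 + 49 = 160.
Row 2: 41 + 35 + 37 + 47 = 160.
Row 3: 33 + 43 + 45 + 39 = 160.
Row 4: 31 + 53 + 51 + 25 = 160.
Column 1: 55 + 41 + 33 + 31 = 160.
Column 2: 29 + 35 + 43 + 53 = 160.
Column 3: 27 + 37 + 45 + 51 = 160.
Column 4: 49 + 47 + 39 + 25 = 160.
Main diagonal: 55 + 35 + 45 + 25 = 160.
Anti-diagonal: 49 + 37 + 43 + 31 = 160.
All lines sum to 160.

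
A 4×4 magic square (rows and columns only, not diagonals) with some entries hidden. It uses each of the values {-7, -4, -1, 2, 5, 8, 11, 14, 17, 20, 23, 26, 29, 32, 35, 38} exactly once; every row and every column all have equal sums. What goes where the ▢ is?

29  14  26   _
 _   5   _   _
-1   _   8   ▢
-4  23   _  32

35

The 16 entries sum to 248, so each line sums to 248/4 = 62.
The remaining cell in row 1 is (1,4) = 62 − 69 = -7.
The remaining cell in row 4 is (4,3) = 62 − 51 = 11.
Using column 1: 29 + (-1) + (-4) + ? → (2,1) = 62 − 24 = 38.
The remaining cell in column 2 is (3,2) = 62 − 42 = 20.
The remaining cell in column 3 is (2,3) = 62 − 45 = 17.
Row 2 needs 62; the known cells sum to 60, so (2,4) = 2.
Row 3 must total 62; the given cells sum to 27, so (3,4) = 35.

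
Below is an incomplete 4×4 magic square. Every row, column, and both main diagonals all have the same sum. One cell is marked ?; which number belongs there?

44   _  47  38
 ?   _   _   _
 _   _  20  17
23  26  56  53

32

Row 4 is complete and sums to 158; that is the magic constant.
Using row 1: 44 + 47 + 38 + ? → (1,2) = 158 − 129 = 29.
Column 3 needs 158; the known cells sum to 123, so (2,3) = 35.
From column 4, 158 − (38 + 17 + 53) gives (2,4) = 50.
Using main diagonal: 44 + 20 + 53 + ? → (2,2) = 158 − 117 = 41.
The remaining cell in anti-diagonal is (3,2) = 158 − 96 = 62.
Using row 2: 41 + 35 + 50 + ? → (2,1) = 158 − 126 = 32.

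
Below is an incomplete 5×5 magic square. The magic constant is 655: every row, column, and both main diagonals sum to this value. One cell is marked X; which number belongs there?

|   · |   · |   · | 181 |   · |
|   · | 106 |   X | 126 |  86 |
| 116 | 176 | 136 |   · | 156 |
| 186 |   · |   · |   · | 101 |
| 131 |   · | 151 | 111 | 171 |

Row 3 needs 655; the known cells sum to 584, so (3,4) = 71.
From row 5, 655 − (131 + 151 + 111 + 171) gives (5,2) = 91.
Column 4: 181 + 126 + 71 + 111 + ? = 655, so (4,4) = 166.
Using column 5: 86 + 156 + 101 + 171 + ? → (1,5) = 655 − 514 = 141.
The remaining cell in main diagonal is (1,1) = 655 − 579 = 76.
From anti-diagonal, 655 − (141 + 126 + 136 + 131) gives (4,2) = 121.
Row 4 must total 655; the given cells sum to 574, so (4,3) = 81.
Using column 1: 76 + 116 + 186 + 131 + ? → (2,1) = 655 − 509 = 146.
Column 2: 106 + 176 + 121 + 91 + ? = 655, so (1,2) = 161.
Using row 1: 76 + 161 + 181 + 141 + ? → (1,3) = 655 − 559 = 96.
Row 2 needs 655; the known cells sum to 464, so (2,3) = 191.

191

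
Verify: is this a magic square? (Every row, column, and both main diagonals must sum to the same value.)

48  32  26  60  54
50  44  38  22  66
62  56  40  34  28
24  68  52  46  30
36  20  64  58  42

Yes

Row 1: 48 + 32 + 26 + 60 + 54 = 220.
Row 2: 50 + 44 + 38 + 22 + 66 = 220.
Row 3: 62 + 56 + 40 + 34 + 28 = 220.
Row 4: 24 + 68 + 52 + 46 + 30 = 220.
Row 5: 36 + 20 + 64 + 58 + 42 = 220.
Column 1: 48 + 50 + 62 + 24 + 36 = 220.
Column 2: 32 + 44 + 56 + 68 + 20 = 220.
Column 3: 26 + 38 + 40 + 52 + 64 = 220.
Column 4: 60 + 22 + 34 + 46 + 58 = 220.
Column 5: 54 + 66 + 28 + 30 + 42 = 220.
Main diagonal: 48 + 44 + 40 + 46 + 42 = 220.
Anti-diagonal: 54 + 22 + 40 + 68 + 36 = 220.
All lines sum to 220.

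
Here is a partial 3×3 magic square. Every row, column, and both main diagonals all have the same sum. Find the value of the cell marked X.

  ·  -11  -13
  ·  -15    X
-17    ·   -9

Anti-diagonal is complete and sums to -45; that is the magic constant.
The remaining cell in row 1 is (1,1) = -45 − (-24) = -21.
The remaining cell in row 3 is (3,2) = -45 − (-26) = -19.
Column 1 must total -45; the given cells sum to -38, so (2,1) = -7.
The remaining cell in column 3 is (2,3) = -45 − (-22) = -23.

-23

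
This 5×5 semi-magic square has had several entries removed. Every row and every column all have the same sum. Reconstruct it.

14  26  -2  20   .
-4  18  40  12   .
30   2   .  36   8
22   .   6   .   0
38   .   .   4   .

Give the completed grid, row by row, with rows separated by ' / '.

14 26 -2 20 42 / -4 18 40 12 34 / 30 2 24 36 8 / 22 44 6 28 0 / 38 10 32 4 16

Column 1 is already complete: 14 + -4 + 30 + 22 + 38 = 100, so that is the magic constant.
Row 1 must total 100; the given cells sum to 58, so (1,5) = 42.
Row 2: -4 + 18 + 40 + 12 + ? = 100, so (2,5) = 34.
Using row 3: 30 + 2 + 36 + 8 + ? → (3,3) = 100 − 76 = 24.
Using column 3: -2 + 40 + 24 + 6 + ? → (5,3) = 100 − 68 = 32.
Column 4 needs 100; the known cells sum to 72, so (4,4) = 28.
Using column 5: 42 + 34 + 8 + 0 + ? → (5,5) = 100 − 84 = 16.
Row 4 must total 100; the given cells sum to 56, so (4,2) = 44.
The remaining cell in row 5 is (5,2) = 100 − 90 = 10.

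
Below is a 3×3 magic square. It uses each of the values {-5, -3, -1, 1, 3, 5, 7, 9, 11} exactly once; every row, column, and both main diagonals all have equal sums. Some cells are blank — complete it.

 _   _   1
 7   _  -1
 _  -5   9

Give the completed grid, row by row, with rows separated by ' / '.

The 9 entries sum to 27, so each line sums to 27/3 = 9.
Row 2: 7 + (-1) + ? = 9, so (2,2) = 3.
The remaining cell in row 3 is (3,1) = 9 − 4 = 5.
Using column 1: 7 + 5 + ? → (1,1) = 9 − 12 = -3.
Column 2 needs 9; the known cells sum to -2, so (1,2) = 11.

-3 11 1 / 7 3 -1 / 5 -5 9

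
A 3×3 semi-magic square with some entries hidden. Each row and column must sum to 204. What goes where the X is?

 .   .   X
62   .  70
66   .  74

60

Using row 2: 62 + 70 + ? → (2,2) = 204 − 132 = 72.
The remaining cell in row 3 is (3,2) = 204 − 140 = 64.
Column 1 must total 204; the given cells sum to 128, so (1,1) = 76.
Column 2 must total 204; the given cells sum to 136, so (1,2) = 68.
Column 3 needs 204; the known cells sum to 144, so (1,3) = 60.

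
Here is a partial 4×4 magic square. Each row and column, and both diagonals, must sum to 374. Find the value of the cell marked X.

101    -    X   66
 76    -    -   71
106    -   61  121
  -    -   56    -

126

Row 3 needs 374; the known cells sum to 288, so (3,2) = 86.
The remaining cell in column 1 is (4,1) = 374 − 283 = 91.
Column 4 must total 374; the given cells sum to 258, so (4,4) = 116.
The remaining cell in main diagonal is (2,2) = 374 − 278 = 96.
The remaining cell in anti-diagonal is (2,3) = 374 − 243 = 131.
Using row 4: 91 + 56 + 116 + ? → (4,2) = 374 − 263 = 111.
Column 2 must total 374; the given cells sum to 293, so (1,2) = 81.
Using column 3: 131 + 61 + 56 + ? → (1,3) = 374 − 248 = 126.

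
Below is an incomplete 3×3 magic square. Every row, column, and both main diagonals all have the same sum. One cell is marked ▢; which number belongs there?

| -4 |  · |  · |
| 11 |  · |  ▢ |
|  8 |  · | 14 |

Column 1 is complete and sums to 15; that is the magic constant.
Using row 3: 8 + 14 + ? → (3,2) = 15 − 22 = -7.
Main diagonal: -4 + 14 + ? = 15, so (2,2) = 5.
Anti-diagonal: 5 + 8 + ? = 15, so (1,3) = 2.
Row 1 needs 15; the known cells sum to -2, so (1,2) = 17.
Row 2 needs 15; the known cells sum to 16, so (2,3) = -1.

-1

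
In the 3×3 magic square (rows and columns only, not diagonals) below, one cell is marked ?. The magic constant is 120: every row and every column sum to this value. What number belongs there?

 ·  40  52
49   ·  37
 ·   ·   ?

31

Row 1 must total 120; the given cells sum to 92, so (1,1) = 28.
The remaining cell in row 2 is (2,2) = 120 − 86 = 34.
Column 1 must total 120; the given cells sum to 77, so (3,1) = 43.
Column 2: 40 + 34 + ? = 120, so (3,2) = 46.
From column 3, 120 − (52 + 37) gives (3,3) = 31.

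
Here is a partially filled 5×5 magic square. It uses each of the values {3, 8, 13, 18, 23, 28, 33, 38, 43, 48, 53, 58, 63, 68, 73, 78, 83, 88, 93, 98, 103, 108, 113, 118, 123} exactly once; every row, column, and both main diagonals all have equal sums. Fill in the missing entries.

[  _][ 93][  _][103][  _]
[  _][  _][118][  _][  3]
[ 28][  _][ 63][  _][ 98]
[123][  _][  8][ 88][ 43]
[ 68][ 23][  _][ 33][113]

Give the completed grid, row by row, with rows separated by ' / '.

13 93 48 103 58 / 83 38 118 73 3 / 28 108 63 18 98 / 123 53 8 88 43 / 68 23 78 33 113

The 25 entries sum to 1575, so each line sums to 1575/5 = 315.
The remaining cell in row 4 is (4,2) = 315 − 262 = 53.
Using row 5: 68 + 23 + 33 + 113 + ? → (5,3) = 315 − 237 = 78.
Column 3 must total 315; the given cells sum to 267, so (1,3) = 48.
Using column 5: 3 + 98 + 43 + 113 + ? → (1,5) = 315 − 257 = 58.
Anti-diagonal: 58 + 63 + 53 + 68 + ? = 315, so (2,4) = 73.
From row 1, 315 − (93 + 48 + 103 + 58) gives (1,1) = 13.
Column 1 must total 315; the given cells sum to 232, so (2,1) = 83.
The remaining cell in column 4 is (3,4) = 315 − 297 = 18.
Main diagonal needs 315; the known cells sum to 277, so (2,2) = 38.
Row 3 must total 315; the given cells sum to 207, so (3,2) = 108.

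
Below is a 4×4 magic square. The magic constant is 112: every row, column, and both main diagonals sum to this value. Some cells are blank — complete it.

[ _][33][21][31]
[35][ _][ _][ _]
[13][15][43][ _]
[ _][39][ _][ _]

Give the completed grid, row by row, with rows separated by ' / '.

Using row 1: 33 + 21 + 31 + ? → (1,1) = 112 − 85 = 27.
Row 3 must total 112; the given cells sum to 71, so (3,4) = 41.
From column 1, 112 − (27 + 35 + 13) gives (4,1) = 37.
Using column 2: 33 + 15 + 39 + ? → (2,2) = 112 − 87 = 25.
Main diagonal: 27 + 25 + 43 + ? = 112, so (4,4) = 17.
Anti-diagonal: 31 + 15 + 37 + ? = 112, so (2,3) = 29.
Row 2 needs 112; the known cells sum to 89, so (2,4) = 23.
Row 4 must total 112; the given cells sum to 93, so (4,3) = 19.

27 33 21 31 / 35 25 29 23 / 13 15 43 41 / 37 39 19 17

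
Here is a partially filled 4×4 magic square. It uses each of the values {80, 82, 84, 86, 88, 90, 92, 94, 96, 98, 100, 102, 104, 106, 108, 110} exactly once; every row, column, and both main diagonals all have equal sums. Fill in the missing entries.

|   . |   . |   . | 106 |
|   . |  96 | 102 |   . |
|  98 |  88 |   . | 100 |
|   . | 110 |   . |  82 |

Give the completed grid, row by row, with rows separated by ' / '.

108 86 80 106 / 90 96 102 92 / 98 88 94 100 / 84 110 104 82

The 16 entries sum to 1520, so each line sums to 1520/4 = 380.
Row 3: 98 + 88 + 100 + ? = 380, so (3,3) = 94.
Column 2: 96 + 88 + 110 + ? = 380, so (1,2) = 86.
The remaining cell in column 4 is (2,4) = 380 − 288 = 92.
From main diagonal, 380 − (96 + 94 + 82) gives (1,1) = 108.
Anti-diagonal must total 380; the given cells sum to 296, so (4,1) = 84.
Row 1 needs 380; the known cells sum to 300, so (1,3) = 80.
Row 2: 96 + 102 + 92 + ? = 380, so (2,1) = 90.
From row 4, 380 − (84 + 110 + 82) gives (4,3) = 104.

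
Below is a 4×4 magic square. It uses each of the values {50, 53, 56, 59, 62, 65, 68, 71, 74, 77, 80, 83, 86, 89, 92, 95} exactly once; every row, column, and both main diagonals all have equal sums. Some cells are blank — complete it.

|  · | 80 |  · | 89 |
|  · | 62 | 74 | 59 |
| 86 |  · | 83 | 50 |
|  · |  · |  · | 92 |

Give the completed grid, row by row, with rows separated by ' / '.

53 80 68 89 / 95 62 74 59 / 86 71 83 50 / 56 77 65 92

The 16 entries sum to 1160, so each line sums to 1160/4 = 290.
Row 2 must total 290; the given cells sum to 195, so (2,1) = 95.
Row 3: 86 + 83 + 50 + ? = 290, so (3,2) = 71.
From column 2, 290 − (80 + 62 + 71) gives (4,2) = 77.
Main diagonal needs 290; the known cells sum to 237, so (1,1) = 53.
Anti-diagonal needs 290; the known cells sum to 234, so (4,1) = 56.
Row 1: 53 + 80 + 89 + ? = 290, so (1,3) = 68.
From row 4, 290 − (56 + 77 + 92) gives (4,3) = 65.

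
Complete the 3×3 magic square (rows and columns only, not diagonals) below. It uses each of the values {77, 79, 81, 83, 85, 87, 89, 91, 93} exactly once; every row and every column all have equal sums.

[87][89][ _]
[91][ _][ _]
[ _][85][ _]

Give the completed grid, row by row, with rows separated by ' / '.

87 89 79 / 91 81 83 / 77 85 93

The 9 entries sum to 765, so each line sums to 765/3 = 255.
Row 1 must total 255; the given cells sum to 176, so (1,3) = 79.
From column 1, 255 − (87 + 91) gives (3,1) = 77.
From column 2, 255 − (89 + 85) gives (2,2) = 81.
Row 2 must total 255; the given cells sum to 172, so (2,3) = 83.
Row 3 must total 255; the given cells sum to 162, so (3,3) = 93.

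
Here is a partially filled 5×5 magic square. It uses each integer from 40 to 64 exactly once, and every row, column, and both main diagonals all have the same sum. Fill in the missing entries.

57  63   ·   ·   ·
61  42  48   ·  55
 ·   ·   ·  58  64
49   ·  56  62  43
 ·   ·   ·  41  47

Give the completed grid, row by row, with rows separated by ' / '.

57 63 44 45 51 / 61 42 48 54 55 / 40 46 52 58 64 / 49 50 56 62 43 / 53 59 60 41 47

The entries are 40 through 64, which sum to 1300, so each line sums to 1300/5 = 260.
Using row 2: 61 + 42 + 48 + 55 + ? → (2,4) = 260 − 206 = 54.
The remaining cell in row 4 is (4,2) = 260 − 210 = 50.
Column 4 must total 260; the given cells sum to 215, so (1,4) = 45.
Column 5 must total 260; the given cells sum to 209, so (1,5) = 51.
Using main diagonal: 57 + 42 + 62 + 47 + ? → (3,3) = 260 − 208 = 52.
The remaining cell in anti-diagonal is (5,1) = 260 − 207 = 53.
Row 1 must total 260; the given cells sum to 216, so (1,3) = 44.
Column 1 needs 260; the known cells sum to 220, so (3,1) = 40.
Column 3 needs 260; the known cells sum to 200, so (5,3) = 60.
The remaining cell in row 3 is (3,2) = 260 − 214 = 46.
Row 5: 53 + 60 + 41 + 47 + ? = 260, so (5,2) = 59.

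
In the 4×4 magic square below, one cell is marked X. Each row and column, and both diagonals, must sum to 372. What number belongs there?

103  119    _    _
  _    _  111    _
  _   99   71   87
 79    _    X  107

123

Row 3: 99 + 71 + 87 + ? = 372, so (3,1) = 115.
Column 1 must total 372; the given cells sum to 297, so (2,1) = 75.
Main diagonal needs 372; the known cells sum to 281, so (2,2) = 91.
From anti-diagonal, 372 − (111 + 99 + 79) gives (1,4) = 83.
From row 1, 372 − (103 + 119 + 83) gives (1,3) = 67.
Row 2 needs 372; the known cells sum to 277, so (2,4) = 95.
Column 2 needs 372; the known cells sum to 309, so (4,2) = 63.
Column 3: 67 + 111 + 71 + ? = 372, so (4,3) = 123.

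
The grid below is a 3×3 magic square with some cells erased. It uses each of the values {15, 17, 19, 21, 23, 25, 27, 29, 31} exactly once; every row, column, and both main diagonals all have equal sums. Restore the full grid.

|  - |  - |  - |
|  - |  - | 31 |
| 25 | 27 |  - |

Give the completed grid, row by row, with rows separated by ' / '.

The 9 entries sum to 207, so each line sums to 207/3 = 69.
Row 3 must total 69; the given cells sum to 52, so (3,3) = 17.
Using column 3: 31 + 17 + ? → (1,3) = 69 − 48 = 21.
From anti-diagonal, 69 − (21 + 25) gives (2,2) = 23.
Using row 2: 23 + 31 + ? → (2,1) = 69 − 54 = 15.
From column 1, 69 − (15 + 25) gives (1,1) = 29.
Using column 2: 23 + 27 + ? → (1,2) = 69 − 50 = 19.

29 19 21 / 15 23 31 / 25 27 17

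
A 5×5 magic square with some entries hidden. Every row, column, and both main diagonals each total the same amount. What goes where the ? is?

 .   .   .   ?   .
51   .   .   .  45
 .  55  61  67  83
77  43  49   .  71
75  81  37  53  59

Row 5 is complete and sums to 305; that is the magic constant.
Row 3: 55 + 61 + 67 + 83 + ? = 305, so (3,1) = 39.
Using row 4: 77 + 43 + 49 + 71 + ? → (4,4) = 305 − 240 = 65.
Column 1 must total 305; the given cells sum to 242, so (1,1) = 63.
Column 5 must total 305; the given cells sum to 258, so (1,5) = 47.
Using main diagonal: 63 + 61 + 65 + 59 + ? → (2,2) = 305 − 248 = 57.
Anti-diagonal must total 305; the given cells sum to 226, so (2,4) = 79.
Row 2 must total 305; the given cells sum to 232, so (2,3) = 73.
Column 2 must total 305; the given cells sum to 236, so (1,2) = 69.
Column 3: 73 + 61 + 49 + 37 + ? = 305, so (1,3) = 85.
The remaining cell in column 4 is (1,4) = 305 − 264 = 41.

41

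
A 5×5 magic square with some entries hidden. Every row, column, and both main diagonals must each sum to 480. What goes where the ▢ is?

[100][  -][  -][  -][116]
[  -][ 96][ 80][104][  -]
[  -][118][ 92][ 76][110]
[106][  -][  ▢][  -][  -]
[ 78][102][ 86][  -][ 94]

The remaining cell in row 3 is (3,1) = 480 − 396 = 84.
Row 5 must total 480; the given cells sum to 360, so (5,4) = 120.
From column 1, 480 − (100 + 84 + 106 + 78) gives (2,1) = 112.
From main diagonal, 480 − (100 + 96 + 92 + 94) gives (4,4) = 98.
From anti-diagonal, 480 − (116 + 104 + 92 + 78) gives (4,2) = 90.
Row 2 must total 480; the given cells sum to 392, so (2,5) = 88.
Column 2 must total 480; the given cells sum to 406, so (1,2) = 74.
Column 4 must total 480; the given cells sum to 398, so (1,4) = 82.
From column 5, 480 − (116 + 88 + 110 + 94) gives (4,5) = 72.
Using row 1: 100 + 74 + 82 + 116 + ? → (1,3) = 480 − 372 = 108.
Row 4: 106 + 90 + 98 + 72 + ? = 480, so (4,3) = 114.

114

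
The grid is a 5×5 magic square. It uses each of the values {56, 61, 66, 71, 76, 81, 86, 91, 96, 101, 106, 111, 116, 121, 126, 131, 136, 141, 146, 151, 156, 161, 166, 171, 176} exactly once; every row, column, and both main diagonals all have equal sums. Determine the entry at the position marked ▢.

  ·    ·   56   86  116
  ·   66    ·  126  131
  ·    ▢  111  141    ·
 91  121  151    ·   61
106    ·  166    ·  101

81

The 25 entries sum to 2900, so each line sums to 2900/5 = 580.
The remaining cell in row 4 is (4,4) = 580 − 424 = 156.
Column 3 needs 580; the known cells sum to 484, so (2,3) = 96.
Column 4: 86 + 126 + 141 + 156 + ? = 580, so (5,4) = 71.
Using column 5: 116 + 131 + 61 + 101 + ? → (3,5) = 580 − 409 = 171.
From main diagonal, 580 − (66 + 111 + 156 + 101) gives (1,1) = 146.
From row 1, 580 − (146 + 56 + 86 + 116) gives (1,2) = 176.
The remaining cell in row 2 is (2,1) = 580 − 419 = 161.
Using row 5: 106 + 166 + 71 + 101 + ? → (5,2) = 580 − 444 = 136.
Column 1 needs 580; the known cells sum to 504, so (3,1) = 76.
Using column 2: 176 + 66 + 121 + 136 + ? → (3,2) = 580 − 499 = 81.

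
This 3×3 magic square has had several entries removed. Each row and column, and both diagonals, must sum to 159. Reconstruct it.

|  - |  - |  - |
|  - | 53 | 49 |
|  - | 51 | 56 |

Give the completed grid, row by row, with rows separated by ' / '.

Using row 2: 53 + 49 + ? → (2,1) = 159 − 102 = 57.
Using row 3: 51 + 56 + ? → (3,1) = 159 − 107 = 52.
Using column 1: 57 + 52 + ? → (1,1) = 159 − 109 = 50.
Column 2 must total 159; the given cells sum to 104, so (1,2) = 55.
Using column 3: 49 + 56 + ? → (1,3) = 159 − 105 = 54.

50 55 54 / 57 53 49 / 52 51 56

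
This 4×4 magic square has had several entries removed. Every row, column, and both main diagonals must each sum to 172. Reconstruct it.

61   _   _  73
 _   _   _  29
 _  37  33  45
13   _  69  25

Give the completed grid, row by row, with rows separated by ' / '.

The remaining cell in row 3 is (3,1) = 172 − 115 = 57.
Row 4 needs 172; the known cells sum to 107, so (4,2) = 65.
From column 1, 172 − (61 + 57 + 13) gives (2,1) = 41.
Using main diagonal: 61 + 33 + 25 + ? → (2,2) = 172 − 119 = 53.
From anti-diagonal, 172 − (73 + 37 + 13) gives (2,3) = 49.
Column 2 needs 172; the known cells sum to 155, so (1,2) = 17.
Column 3 needs 172; the known cells sum to 151, so (1,3) = 21.

61 17 21 73 / 41 53 49 29 / 57 37 33 45 / 13 65 69 25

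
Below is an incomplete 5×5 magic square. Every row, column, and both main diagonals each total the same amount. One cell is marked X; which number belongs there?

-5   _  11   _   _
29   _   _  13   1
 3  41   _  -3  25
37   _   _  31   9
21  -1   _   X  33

5

Column 1 is complete and sums to 85; that is the magic constant.
Row 3 needs 85; the known cells sum to 66, so (3,3) = 19.
From column 5, 85 − (1 + 25 + 9 + 33) gives (1,5) = 17.
The remaining cell in main diagonal is (2,2) = 85 − 78 = 7.
From anti-diagonal, 85 − (17 + 13 + 19 + 21) gives (4,2) = 15.
Row 2 needs 85; the known cells sum to 50, so (2,3) = 35.
Row 4: 37 + 15 + 31 + 9 + ? = 85, so (4,3) = -7.
Using column 2: 7 + 41 + 15 + (-1) + ? → (1,2) = 85 − 62 = 23.
The remaining cell in column 3 is (5,3) = 85 − 58 = 27.
Using row 1: -5 + 23 + 11 + 17 + ? → (1,4) = 85 − 46 = 39.
Row 5 must total 85; the given cells sum to 80, so (5,4) = 5.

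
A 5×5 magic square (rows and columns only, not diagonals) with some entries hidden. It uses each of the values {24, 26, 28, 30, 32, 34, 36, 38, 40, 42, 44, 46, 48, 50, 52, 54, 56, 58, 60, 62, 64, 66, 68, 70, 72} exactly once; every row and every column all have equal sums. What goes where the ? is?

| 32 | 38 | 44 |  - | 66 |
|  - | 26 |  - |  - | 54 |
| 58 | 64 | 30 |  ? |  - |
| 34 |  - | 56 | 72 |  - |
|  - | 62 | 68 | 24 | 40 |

The 25 entries sum to 1200, so each line sums to 1200/5 = 240.
Using row 1: 32 + 38 + 44 + 66 + ? → (1,4) = 240 − 180 = 60.
Row 5: 62 + 68 + 24 + 40 + ? = 240, so (5,1) = 46.
From column 1, 240 − (32 + 58 + 34 + 46) gives (2,1) = 70.
From column 2, 240 − (38 + 26 + 64 + 62) gives (4,2) = 50.
Using column 3: 44 + 30 + 56 + 68 + ? → (2,3) = 240 − 198 = 42.
The remaining cell in row 2 is (2,4) = 240 − 192 = 48.
Row 4 must total 240; the given cells sum to 212, so (4,5) = 28.
From column 4, 240 − (60 + 48 + 72 + 24) gives (3,4) = 36.

36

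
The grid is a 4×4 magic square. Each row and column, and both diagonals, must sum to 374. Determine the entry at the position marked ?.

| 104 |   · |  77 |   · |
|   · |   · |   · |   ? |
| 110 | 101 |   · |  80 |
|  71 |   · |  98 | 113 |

95

Row 3 needs 374; the known cells sum to 291, so (3,3) = 83.
The remaining cell in row 4 is (4,2) = 374 − 282 = 92.
Column 1 must total 374; the given cells sum to 285, so (2,1) = 89.
Column 3 must total 374; the given cells sum to 258, so (2,3) = 116.
Main diagonal must total 374; the given cells sum to 300, so (2,2) = 74.
From anti-diagonal, 374 − (116 + 101 + 71) gives (1,4) = 86.
Row 1 must total 374; the given cells sum to 267, so (1,2) = 107.
From row 2, 374 − (89 + 74 + 116) gives (2,4) = 95.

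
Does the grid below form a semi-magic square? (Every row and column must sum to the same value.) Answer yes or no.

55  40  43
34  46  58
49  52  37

Yes

Row 1: 55 + 40 + 43 = 138.
Row 2: 34 + 46 + 58 = 138.
Row 3: 49 + 52 + 37 = 138.
Column 1: 55 + 34 + 49 = 138.
Column 2: 40 + 46 + 52 = 138.
Column 3: 43 + 58 + 37 = 138.
All lines sum to 138.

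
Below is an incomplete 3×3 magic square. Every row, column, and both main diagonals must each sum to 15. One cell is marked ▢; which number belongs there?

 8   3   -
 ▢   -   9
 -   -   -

Row 1 needs 15; the known cells sum to 11, so (1,3) = 4.
Column 3 must total 15; the given cells sum to 13, so (3,3) = 2.
Main diagonal: 8 + 2 + ? = 15, so (2,2) = 5.
The remaining cell in anti-diagonal is (3,1) = 15 − 9 = 6.
From row 2, 15 − (5 + 9) gives (2,1) = 1.

1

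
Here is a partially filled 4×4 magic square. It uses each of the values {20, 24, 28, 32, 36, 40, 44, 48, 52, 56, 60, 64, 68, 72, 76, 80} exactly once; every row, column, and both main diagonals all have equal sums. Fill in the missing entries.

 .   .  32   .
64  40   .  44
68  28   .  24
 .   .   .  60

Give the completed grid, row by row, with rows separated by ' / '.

20 76 32 72 / 64 40 52 44 / 68 28 80 24 / 48 56 36 60

The 16 entries sum to 800, so each line sums to 800/4 = 200.
From row 2, 200 − (64 + 40 + 44) gives (2,3) = 52.
From row 3, 200 − (68 + 28 + 24) gives (3,3) = 80.
Column 3 must total 200; the given cells sum to 164, so (4,3) = 36.
Column 4 needs 200; the known cells sum to 128, so (1,4) = 72.
Main diagonal must total 200; the given cells sum to 180, so (1,1) = 20.
Anti-diagonal: 72 + 52 + 28 + ? = 200, so (4,1) = 48.
Using row 1: 20 + 32 + 72 + ? → (1,2) = 200 − 124 = 76.
Row 4 must total 200; the given cells sum to 144, so (4,2) = 56.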